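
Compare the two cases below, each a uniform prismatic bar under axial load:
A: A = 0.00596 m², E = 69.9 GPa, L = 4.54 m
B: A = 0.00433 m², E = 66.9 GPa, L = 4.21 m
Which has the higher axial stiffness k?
Model: a uniform prismatic bar under axial load, so k = (A·E) / L (SI units).
  A: k = (0.00596 × (6.99 × 10¹⁰)) / 4.54 = 9.176 × 10⁷ N/m = 91.76 MN/m
  B: k = (0.00433 × (6.69 × 10¹⁰)) / 4.21 = 6.881 × 10⁷ N/m = 68.81 MN/m
91.76 MN/m > 68.81 MN/m, so A is larger.
Final answer: A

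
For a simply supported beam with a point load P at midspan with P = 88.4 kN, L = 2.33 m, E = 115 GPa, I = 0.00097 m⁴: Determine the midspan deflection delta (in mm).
Model: a simply supported beam with a point load P at midspan, so delta = (P·L^3) / (48·E·I).
Convert to SI units:
  P = 88.4 kN = 88400 N
  E = 115 GPa = 1.15 × 10¹¹ Pa
Substitute:
  delta = (88400 × 2.33^3) / (48 × (1.15 × 10¹¹) × 0.00097)
  delta = 0.0002088 m
Convert: delta = 0.0002088 m = 0.2088 mm
Final answer: delta = 0.2088 mm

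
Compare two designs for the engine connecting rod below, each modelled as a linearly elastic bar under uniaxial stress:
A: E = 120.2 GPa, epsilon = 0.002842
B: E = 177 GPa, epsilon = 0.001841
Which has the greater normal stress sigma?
Model: a linearly elastic bar under uniaxial stress, so sigma = E·epsilon (SI units).
  A: sigma = (1.202 × 10¹¹) × 0.002842 = 3.416 × 10⁸ Pa = 341.6 MPa
  B: sigma = (1.77 × 10¹¹) × 0.001841 = 3.259 × 10⁸ Pa = 325.9 MPa
341.6 MPa > 325.9 MPa, so A is larger.
Final answer: A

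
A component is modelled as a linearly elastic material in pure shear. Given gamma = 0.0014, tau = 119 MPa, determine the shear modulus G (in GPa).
Model: a linearly elastic material in pure shear, so tau = G·gamma.
Solve for G: G = tau / gamma.
Convert to SI units:
  tau = 119 MPa = 1.19 × 10⁸ Pa
Substitute:
  G = (1.19 × 10⁸) / 0.0014
  G = 8.5 × 10¹⁰ Pa
Convert: G = 8.5 × 10¹⁰ Pa = 85 GPa
Final answer: G = 85 GPa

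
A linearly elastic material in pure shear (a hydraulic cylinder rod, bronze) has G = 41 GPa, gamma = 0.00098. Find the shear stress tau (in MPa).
Model: a linearly elastic material in pure shear, so tau = G·gamma.
Convert to SI units:
  G = 41 GPa = 4.1 × 10¹⁰ Pa
Substitute:
  tau = (4.1 × 10¹⁰) × 0.00098
  tau = 4.018 × 10⁷ Pa
Convert: tau = 4.018 × 10⁷ Pa = 40.18 MPa
Final answer: tau = 40.18 MPa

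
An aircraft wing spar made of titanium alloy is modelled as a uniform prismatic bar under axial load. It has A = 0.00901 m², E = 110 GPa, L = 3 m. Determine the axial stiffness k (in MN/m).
Model: a uniform prismatic bar under axial load, so k = (A·E) / L.
Convert to SI units:
  E = 110 GPa = 1.1 × 10¹¹ Pa
Substitute:
  k = (0.00901 × (1.1 × 10¹¹)) / 3
  k = 3.304 × 10⁸ N/m
Convert: k = 3.304 × 10⁸ N/m = 330.4 MN/m
Final answer: k = 330.4 MN/m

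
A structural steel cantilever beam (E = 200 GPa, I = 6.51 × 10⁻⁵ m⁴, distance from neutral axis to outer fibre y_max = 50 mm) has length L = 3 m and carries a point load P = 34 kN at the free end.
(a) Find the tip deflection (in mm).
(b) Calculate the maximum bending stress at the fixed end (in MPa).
(a) Tip deflection of a cantilever with an end point load: δ = P·L^3 / (3·E·I). Convert P = 34 kN = 34000 N, E = 200 GPa = 2 × 10¹¹ Pa.
  δ = (34000 × 3^3) / (3 × (2 × 10¹¹) × (6.51 × 10⁻⁵)) = 0.0235 m = 23.5 mm
(b) Maximum bending moment at the fixed end: M = P·L = 34000 × 3 = 102000 N·m. Convert y_max = 50 mm = 0.05 m.
  σ = M·y_max / I = (102000 × 0.05) / (6.51 × 10⁻⁵) = 7.834 × 10⁷ Pa = 78.34 MPa
Final answer: (a) δ = 23.5 mm, (b) σ = 78.34 MPa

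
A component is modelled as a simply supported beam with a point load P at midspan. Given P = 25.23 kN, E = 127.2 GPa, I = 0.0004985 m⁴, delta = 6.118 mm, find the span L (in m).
Model: a simply supported beam with a point load P at midspan, so delta = (P·L^3) / (48·E·I).
Solve for L: L = ((48·delta·E·I) / P)^(1/3).
Convert to SI units:
  P = 25.23 kN = 25230 N
  E = 127.2 GPa = 1.272 × 10¹¹ Pa
  delta = 6.118 mm = 0.006118 m
Substitute:
  L = ((48 × 0.006118 × (1.272 × 10¹¹) × 0.0004985) / 25230)^(1/3)
  L = 9.037 m
Final answer: L = 9.037 m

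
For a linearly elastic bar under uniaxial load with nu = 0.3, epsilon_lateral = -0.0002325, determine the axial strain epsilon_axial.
Model: a linearly elastic bar under uniaxial load, so epsilon_lateral = -nu·epsilon_axial.
Solve for epsilon_axial: epsilon_axial = -epsilon_lateral / nu.
Substitute:
  epsilon_axial = -(-0.0002325) / 0.3
  epsilon_axial = 0.000775
Final answer: epsilon_axial = 0.000775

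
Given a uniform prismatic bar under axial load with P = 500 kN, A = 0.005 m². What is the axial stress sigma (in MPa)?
Model: a uniform prismatic bar under axial load, so sigma = P / A.
Convert to SI units:
  P = 500 kN = 500000 N
Substitute:
  sigma = 500000 / 0.005
  sigma = 1 × 10⁸ Pa
Convert: sigma = 1 × 10⁸ Pa = 100 MPa
Final answer: sigma = 100 MPa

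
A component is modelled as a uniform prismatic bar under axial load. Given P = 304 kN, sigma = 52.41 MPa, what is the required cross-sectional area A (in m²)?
Model: a uniform prismatic bar under axial load, so sigma = P / A.
Solve for A: A = P / sigma.
Convert to SI units:
  P = 304 kN = 304000 N
  sigma = 52.41 MPa = 5.241 × 10⁷ Pa
Substitute:
  A = 304000 / (5.241 × 10⁷)
  A = 0.0058 m²
Final answer: A = 0.0058 m²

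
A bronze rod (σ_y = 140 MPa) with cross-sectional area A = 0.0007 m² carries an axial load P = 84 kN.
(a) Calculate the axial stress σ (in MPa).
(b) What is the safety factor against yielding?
(a) Axial stress σ = P/A. Convert P = 84 kN = 84000 N.
  σ = 84000 / 0.0007 = 1.2 × 10⁸ Pa = 120 MPa
(b) Safety factor SF = σ_y/σ = 140 / 120 = 1.167
Final answer: (a) σ = 120 MPa, (b) SF = 1.167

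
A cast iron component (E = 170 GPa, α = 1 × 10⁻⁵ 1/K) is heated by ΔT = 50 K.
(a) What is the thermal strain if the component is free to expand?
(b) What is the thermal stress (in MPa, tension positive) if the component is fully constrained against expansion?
(a) Free thermal strain ε_th = α·ΔT = (1 × 10⁻⁵) × 50 = 0.0005
(b) Fully constrained, the expansion is suppressed, so σ = -E·α·ΔT. Convert E = 170 GPa = 1.7 × 10¹¹ Pa.
  σ = -(1.7 × 10¹¹) × (1 × 10⁻⁵) × 50 = -8.5 × 10⁷ Pa = -85 MPa (compressive)
Final answer: (a) ε_th = 0.0005, (b) σ = -85 MPa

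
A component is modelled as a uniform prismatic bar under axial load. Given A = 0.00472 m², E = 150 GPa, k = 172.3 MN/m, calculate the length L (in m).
Model: a uniform prismatic bar under axial load, so k = (A·E) / L.
Solve for L: L = (A·E) / k.
Convert to SI units:
  E = 150 GPa = 1.5 × 10¹¹ Pa
  k = 172.3 MN/m = 1.723 × 10⁸ N/m
Substitute:
  L = (0.00472 × (1.5 × 10¹¹)) / (1.723 × 10⁸)
  L = 4.109 m
Final answer: L = 4.109 m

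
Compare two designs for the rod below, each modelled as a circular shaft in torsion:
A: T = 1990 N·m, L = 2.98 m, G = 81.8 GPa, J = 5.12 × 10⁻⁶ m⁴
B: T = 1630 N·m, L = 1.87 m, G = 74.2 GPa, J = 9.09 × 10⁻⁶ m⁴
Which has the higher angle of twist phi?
Model: a circular shaft in torsion, so phi = (T·L) / (G·J) (SI units).
  A: phi = (1990 × 2.98) / ((8.18 × 10¹⁰) × (5.12 × 10⁻⁶)) = 0.01416 rad = 0.8113°
  B: phi = (1630 × 1.87) / ((7.42 × 10¹⁰) × (9.09 × 10⁻⁶)) = 0.004519 rad = 0.2589°
0.8113° > 0.2589°, so A is larger.
Final answer: A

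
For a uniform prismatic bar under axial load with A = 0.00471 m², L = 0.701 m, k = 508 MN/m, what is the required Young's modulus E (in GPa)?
Model: a uniform prismatic bar under axial load, so k = (A·E) / L.
Solve for E: E = (k·L) / A.
Convert to SI units:
  k = 508 MN/m = 5.08 × 10⁸ N/m
Substitute:
  E = ((5.08 × 10⁸) × 0.701) / 0.00471
  E = 7.561 × 10¹⁰ Pa
Convert: E = 7.561 × 10¹⁰ Pa = 75.61 GPa
Final answer: E = 75.61 GPa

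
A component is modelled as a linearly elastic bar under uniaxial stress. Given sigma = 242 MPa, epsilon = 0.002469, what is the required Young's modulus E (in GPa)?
Model: a linearly elastic bar under uniaxial stress, so epsilon = sigma / E.
Solve for E: E = sigma / epsilon.
Convert to SI units:
  sigma = 242 MPa = 2.42 × 10⁸ Pa
Substitute:
  E = (2.42 × 10⁸) / 0.002469
  E = 9.802 × 10¹⁰ Pa
Convert: E = 9.802 × 10¹⁰ Pa = 98.02 GPa
Final answer: E = 98.02 GPa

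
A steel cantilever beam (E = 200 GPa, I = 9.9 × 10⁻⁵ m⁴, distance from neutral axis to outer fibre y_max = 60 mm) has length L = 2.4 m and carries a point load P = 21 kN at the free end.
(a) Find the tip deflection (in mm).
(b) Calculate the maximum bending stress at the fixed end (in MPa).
(a) Tip deflection of a cantilever with an end point load: δ = P·L^3 / (3·E·I). Convert P = 21 kN = 21000 N, E = 200 GPa = 2 × 10¹¹ Pa.
  δ = (21000 × 2.4^3) / (3 × (2 × 10¹¹) × (9.9 × 10⁻⁵)) = 0.004887 m = 4.887 mm
(b) Maximum bending moment at the fixed end: M = P·L = 21000 × 2.4 = 50400 N·m. Convert y_max = 60 mm = 0.06 m.
  σ = M·y_max / I = (50400 × 0.06) / (9.9 × 10⁻⁵) = 3.055 × 10⁷ Pa = 30.55 MPa
Final answer: (a) δ = 4.887 mm, (b) σ = 30.55 MPa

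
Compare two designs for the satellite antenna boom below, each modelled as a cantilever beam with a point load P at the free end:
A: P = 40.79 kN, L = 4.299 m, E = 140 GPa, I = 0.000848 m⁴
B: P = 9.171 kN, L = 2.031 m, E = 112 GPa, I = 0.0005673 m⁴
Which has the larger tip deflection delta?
Model: a cantilever beam with a point load P at the free end, so delta = (P·L^3) / (3·E·I) (SI units).
  A: delta = (40790 × 4.299^3) / (3 × (1.4 × 10¹¹) × 0.000848) = 0.009099 m = 9.099 mm
  B: delta = (9171 × 2.031^3) / (3 × (1.12 × 10¹¹) × 0.0005673) = 0.0004031 m = 0.4031 mm
9.099 mm > 0.4031 mm, so A is larger.
Final answer: A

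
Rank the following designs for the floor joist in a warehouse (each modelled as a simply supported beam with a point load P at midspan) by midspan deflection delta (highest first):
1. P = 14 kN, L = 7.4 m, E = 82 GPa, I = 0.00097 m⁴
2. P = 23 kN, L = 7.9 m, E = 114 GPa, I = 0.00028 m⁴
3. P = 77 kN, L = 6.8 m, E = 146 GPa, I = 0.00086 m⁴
Model: a simply supported beam with a point load P at midspan, so delta = (P·L^3) / (48·E·I) (SI units).
  Case 1: delta = (14000 × 7.4^3) / (48 × (8.2 × 10¹⁰) × 0.00097) = 0.001486 m = 1.486 mm
  Case 2: delta = (23000 × 7.9^3) / (48 × (1.14 × 10¹¹) × 0.00028) = 0.007401 m = 7.401 mm
  Case 3: delta = (77000 × 6.8^3) / (48 × (1.46 × 10¹¹) × 0.00086) = 0.004017 m = 4.017 mm
Ordering: 7.401 mm (case 2) > 4.017 mm (case 3) > 1.486 mm (case 1)
Final answer: 2, 3, 1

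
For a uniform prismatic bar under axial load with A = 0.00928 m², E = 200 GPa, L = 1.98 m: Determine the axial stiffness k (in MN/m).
Model: a uniform prismatic bar under axial load, so k = (A·E) / L.
Convert to SI units:
  E = 200 GPa = 2 × 10¹¹ Pa
Substitute:
  k = (0.00928 × (2 × 10¹¹)) / 1.98
  k = 9.374 × 10⁸ N/m
Convert: k = 9.374 × 10⁸ N/m = 937.4 MN/m
Final answer: k = 937.4 MN/m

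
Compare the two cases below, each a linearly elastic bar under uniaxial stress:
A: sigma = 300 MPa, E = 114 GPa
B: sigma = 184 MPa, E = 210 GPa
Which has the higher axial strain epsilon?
Model: a linearly elastic bar under uniaxial stress, so epsilon = sigma / E (SI units).
  A: epsilon = (3 × 10⁸) / (1.14 × 10¹¹) = 0.002632
  B: epsilon = (1.84 × 10⁸) / (2.1 × 10¹¹) = 0.0008762
0.002632 > 0.0008762, so A is larger.
Final answer: A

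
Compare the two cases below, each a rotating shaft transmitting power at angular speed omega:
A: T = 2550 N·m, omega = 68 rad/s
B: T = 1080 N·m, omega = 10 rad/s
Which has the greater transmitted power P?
Model: a rotating shaft transmitting power at angular speed omega, so P = T·omega (SI units).
  A: P = 2550 × 68 = 173400 W = 173.4 kW
  B: P = 1080 × 10 = 10800 W = 10.8 kW
173.4 kW > 10.8 kW, so A is larger.
Final answer: A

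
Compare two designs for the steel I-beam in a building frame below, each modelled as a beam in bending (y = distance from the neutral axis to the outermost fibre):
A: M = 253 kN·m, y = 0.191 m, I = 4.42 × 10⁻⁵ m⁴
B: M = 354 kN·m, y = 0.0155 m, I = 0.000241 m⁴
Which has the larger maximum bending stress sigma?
Model: a beam in bending (y = distance from the neutral axis to the outermost fibre), so sigma = (M·y) / I (SI units).
  A: sigma = (253000 × 0.191) / (4.42 × 10⁻⁵) = 1.093 × 10⁹ Pa = 1093 MPa
  B: sigma = (354000 × 0.0155) / 0.000241 = 2.277 × 10⁷ Pa = 22.77 MPa
1093 MPa > 22.77 MPa, so A is larger.
Final answer: A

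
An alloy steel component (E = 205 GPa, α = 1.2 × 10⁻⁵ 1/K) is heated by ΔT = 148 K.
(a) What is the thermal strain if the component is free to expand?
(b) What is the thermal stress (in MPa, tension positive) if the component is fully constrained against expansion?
(a) Free thermal strain ε_th = α·ΔT = (1.2 × 10⁻⁵) × 148 = 0.001776
(b) Fully constrained, the expansion is suppressed, so σ = -E·α·ΔT. Convert E = 205 GPa = 2.05 × 10¹¹ Pa.
  σ = -(2.05 × 10¹¹) × (1.2 × 10⁻⁵) × 148 = -3.641 × 10⁸ Pa = -364.1 MPa (compressive)
Final answer: (a) ε_th = 0.001776, (b) σ = -364.1 MPa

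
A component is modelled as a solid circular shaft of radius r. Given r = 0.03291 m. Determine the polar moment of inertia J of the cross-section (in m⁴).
Model: a solid circular shaft of radius r, so J = (π·r^4) / 2.
Substitute:
  J = (π × 0.03291^4) / 2
  J = 1.843 × 10⁻⁶ m⁴
Final answer: J = 1.843 × 10⁻⁶ m⁴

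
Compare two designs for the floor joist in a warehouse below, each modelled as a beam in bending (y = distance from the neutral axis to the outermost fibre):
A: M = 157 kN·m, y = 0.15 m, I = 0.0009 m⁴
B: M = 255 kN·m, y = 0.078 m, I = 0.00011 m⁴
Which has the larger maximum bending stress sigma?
Model: a beam in bending (y = distance from the neutral axis to the outermost fibre), so sigma = (M·y) / I (SI units).
  A: sigma = (157000 × 0.15) / 0.0009 = 2.617 × 10⁷ Pa = 26.17 MPa
  B: sigma = (255000 × 0.078) / 0.00011 = 1.808 × 10⁸ Pa = 180.8 MPa
180.8 MPa > 26.17 MPa, so B is larger.
Final answer: B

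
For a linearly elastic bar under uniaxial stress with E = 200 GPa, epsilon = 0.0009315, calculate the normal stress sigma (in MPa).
Model: a linearly elastic bar under uniaxial stress, so epsilon = sigma / E.
Solve for sigma: sigma = epsilon·E.
Convert to SI units:
  E = 200 GPa = 2 × 10¹¹ Pa
Substitute:
  sigma = 0.0009315 × (2 × 10¹¹)
  sigma = 1.863 × 10⁸ Pa
Convert: sigma = 1.863 × 10⁸ Pa = 186.3 MPa
Final answer: sigma = 186.3 MPa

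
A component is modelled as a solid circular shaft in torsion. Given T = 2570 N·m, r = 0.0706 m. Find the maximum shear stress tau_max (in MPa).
Model: a solid circular shaft in torsion, so tau_max = (2·T) / (π·r^3).
Substitute:
  tau_max = (2 × 2570) / (π × 0.0706^3)
  tau_max = 4.649 × 10⁶ Pa
Convert: tau_max = 4.649 × 10⁶ Pa = 4.649 MPa
Final answer: tau_max = 4.649 MPa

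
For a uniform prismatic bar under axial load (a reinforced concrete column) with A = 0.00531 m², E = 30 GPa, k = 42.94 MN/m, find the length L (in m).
Model: a uniform prismatic bar under axial load, so k = (A·E) / L.
Solve for L: L = (A·E) / k.
Convert to SI units:
  E = 30 GPa = 3 × 10¹⁰ Pa
  k = 42.94 MN/m = 4.294 × 10⁷ N/m
Substitute:
  L = (0.00531 × (3 × 10¹⁰)) / (4.294 × 10⁷)
  L = 3.71 m
Final answer: L = 3.71 m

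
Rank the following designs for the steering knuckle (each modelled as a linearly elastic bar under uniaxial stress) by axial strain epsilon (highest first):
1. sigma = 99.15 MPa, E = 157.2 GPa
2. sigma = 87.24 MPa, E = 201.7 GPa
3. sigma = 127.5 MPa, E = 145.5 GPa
Model: a linearly elastic bar under uniaxial stress, so epsilon = sigma / E (SI units).
  Case 1: epsilon = (9.915 × 10⁷) / (1.572 × 10¹¹) = 0.0006307
  Case 2: epsilon = (8.724 × 10⁷) / (2.017 × 10¹¹) = 0.0004325
  Case 3: epsilon = (1.275 × 10⁸) / (1.455 × 10¹¹) = 0.0008763
Ordering: 0.0008763 (case 3) > 0.0006307 (case 1) > 0.0004325 (case 2)
Final answer: 3, 1, 2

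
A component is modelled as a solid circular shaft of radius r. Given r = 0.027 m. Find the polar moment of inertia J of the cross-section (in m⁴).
Model: a solid circular shaft of radius r, so J = (π·r^4) / 2.
Substitute:
  J = (π × 0.027^4) / 2
  J = 8.348 × 10⁻⁷ m⁴
Final answer: J = 8.348 × 10⁻⁷ m⁴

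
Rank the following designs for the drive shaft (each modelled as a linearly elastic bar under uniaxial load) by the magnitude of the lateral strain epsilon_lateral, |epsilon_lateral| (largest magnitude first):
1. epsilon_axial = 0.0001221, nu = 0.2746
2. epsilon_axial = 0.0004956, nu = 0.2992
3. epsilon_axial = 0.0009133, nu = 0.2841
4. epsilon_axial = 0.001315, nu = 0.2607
Model: a linearly elastic bar under uniaxial load, so epsilon_lateral = -nu·epsilon_axial (SI units).
  Case 1: epsilon_lateral = -(0.2746 × 0.0001221) = -3.353 × 10⁻⁵
  Case 2: epsilon_lateral = -(0.2992 × 0.0004956) = -0.0001483
  Case 3: epsilon_lateral = -(0.2841 × 0.0009133) = -0.0002595
  Case 4: epsilon_lateral = -(0.2607 × 0.001315) = -0.0003428
Ordering by |epsilon_lateral|: 0.0003428 (case 4) > 0.0002595 (case 3) > 0.0001483 (case 2) > 3.353 × 10⁻⁵ (case 1)
Final answer: 4, 3, 2, 1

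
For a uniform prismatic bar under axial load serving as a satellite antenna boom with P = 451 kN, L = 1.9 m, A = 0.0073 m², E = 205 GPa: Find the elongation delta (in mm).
Model: a uniform prismatic bar under axial load, so delta = (P·L) / (A·E).
Convert to SI units:
  P = 451 kN = 451000 N
  E = 205 GPa = 2.05 × 10¹¹ Pa
Substitute:
  delta = (451000 × 1.9) / (0.0073 × (2.05 × 10¹¹))
  delta = 0.0005726 m
Convert: delta = 0.0005726 m = 0.5726 mm
Final answer: delta = 0.5726 mm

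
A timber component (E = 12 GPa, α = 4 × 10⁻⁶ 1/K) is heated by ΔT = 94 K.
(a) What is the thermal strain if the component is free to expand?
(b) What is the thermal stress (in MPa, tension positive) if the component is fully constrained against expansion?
(a) Free thermal strain ε_th = α·ΔT = (4 × 10⁻⁶) × 94 = 0.000376
(b) Fully constrained, the expansion is suppressed, so σ = -E·α·ΔT. Convert E = 12 GPa = 1.2 × 10¹⁰ Pa.
  σ = -(1.2 × 10¹⁰) × (4 × 10⁻⁶) × 94 = -4.512 × 10⁶ Pa = -4.512 MPa (compressive)
Final answer: (a) ε_th = 0.000376, (b) σ = -4.512 MPa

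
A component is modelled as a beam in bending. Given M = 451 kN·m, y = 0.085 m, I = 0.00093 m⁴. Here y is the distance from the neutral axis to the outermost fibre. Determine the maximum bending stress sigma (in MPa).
Model: a beam in bending, so sigma = (M·y) / I.
Convert to SI units:
  M = 451 kN·m = 451000 N·m
Substitute:
  sigma = (451000 × 0.085) / 0.00093
  sigma = 4.122 × 10⁷ Pa
Convert: sigma = 4.122 × 10⁷ Pa = 41.22 MPa
Final answer: sigma = 41.22 MPa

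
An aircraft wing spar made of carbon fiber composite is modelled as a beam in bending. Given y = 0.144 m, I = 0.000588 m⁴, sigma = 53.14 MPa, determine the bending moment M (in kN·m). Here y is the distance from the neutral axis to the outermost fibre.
Model: a beam in bending, so sigma = (M·y) / I.
Solve for M: M = (sigma·I) / y.
Convert to SI units:
  sigma = 53.14 MPa = 5.314 × 10⁷ Pa
Substitute:
  M = ((5.314 × 10⁷) × 0.000588) / 0.144
  M = 217000 N·m
Convert: M = 217000 N·m = 217 kN·m
Final answer: M = 217 kN·m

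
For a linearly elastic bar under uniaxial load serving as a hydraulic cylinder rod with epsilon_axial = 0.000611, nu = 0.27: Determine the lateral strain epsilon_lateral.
Model: a linearly elastic bar under uniaxial load, so epsilon_lateral = -nu·epsilon_axial.
Substitute:
  epsilon_lateral = -(0.27 × 0.000611)
  epsilon_lateral = -0.000165
Final answer: epsilon_lateral = -0.000165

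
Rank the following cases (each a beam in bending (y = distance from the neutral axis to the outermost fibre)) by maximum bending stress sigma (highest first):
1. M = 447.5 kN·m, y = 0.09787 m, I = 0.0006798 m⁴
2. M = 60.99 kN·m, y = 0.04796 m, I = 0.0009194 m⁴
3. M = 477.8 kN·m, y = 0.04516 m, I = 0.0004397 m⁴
Model: a beam in bending (y = distance from the neutral axis to the outermost fibre), so sigma = (M·y) / I (SI units).
  Case 1: sigma = (447500 × 0.09787) / 0.0006798 = 6.443 × 10⁷ Pa = 64.43 MPa
  Case 2: sigma = (60990 × 0.04796) / 0.0009194 = 3.182 × 10⁶ Pa = 3.182 MPa
  Case 3: sigma = (477800 × 0.04516) / 0.0004397 = 4.907 × 10⁷ Pa = 49.07 MPa
Ordering: 64.43 MPa (case 1) > 49.07 MPa (case 3) > 3.182 MPa (case 2)
Final answer: 1, 3, 2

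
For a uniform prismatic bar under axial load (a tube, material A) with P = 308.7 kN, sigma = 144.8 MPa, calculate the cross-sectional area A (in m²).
Model: a uniform prismatic bar under axial load, so sigma = P / A.
Solve for A: A = P / sigma.
Convert to SI units:
  P = 308.7 kN = 308700 N
  sigma = 144.8 MPa = 1.448 × 10⁸ Pa
Substitute:
  A = 308700 / (1.448 × 10⁸)
  A = 0.002132 m²
Final answer: A = 0.002132 m²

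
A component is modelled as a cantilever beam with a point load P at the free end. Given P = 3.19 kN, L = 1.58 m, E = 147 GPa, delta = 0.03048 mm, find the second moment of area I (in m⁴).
Model: a cantilever beam with a point load P at the free end, so delta = (P·L^3) / (3·E·I).
Solve for I: I = (P·L^3) / (3·delta·E).
Convert to SI units:
  P = 3.19 kN = 3190 N
  E = 147 GPa = 1.47 × 10¹¹ Pa
  delta = 0.03048 mm = 3.048 × 10⁻⁵ m
Substitute:
  I = (3190 × 1.58^3) / (3 × (3.048 × 10⁻⁵) × (1.47 × 10¹¹))
  I = 0.0009361 m⁴
Final answer: I = 0.0009361 m⁴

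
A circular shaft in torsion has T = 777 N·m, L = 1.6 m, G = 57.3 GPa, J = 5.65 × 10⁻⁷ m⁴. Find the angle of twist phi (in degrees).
Model: a circular shaft in torsion, so phi = (T·L) / (G·J).
Convert to SI units:
  G = 57.3 GPa = 5.73 × 10¹⁰ Pa
Substitute:
  phi = (777 × 1.6) / ((5.73 × 10¹⁰) × (5.65 × 10⁻⁷))
  phi = 0.0384 rad
Convert to degrees: phi = 0.0384 × 180/π = 2.2°
Final answer: phi = 2.2°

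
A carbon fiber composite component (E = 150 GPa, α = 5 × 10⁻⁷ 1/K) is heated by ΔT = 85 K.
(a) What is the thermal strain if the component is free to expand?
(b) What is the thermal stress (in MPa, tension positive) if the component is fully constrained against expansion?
(a) Free thermal strain ε_th = α·ΔT = (5 × 10⁻⁷) × 85 = 4.25 × 10⁻⁵
(b) Fully constrained, the expansion is suppressed, so σ = -E·α·ΔT. Convert E = 150 GPa = 1.5 × 10¹¹ Pa.
  σ = -(1.5 × 10¹¹) × (5 × 10⁻⁷) × 85 = -6.375 × 10⁶ Pa = -6.375 MPa (compressive)
Final answer: (a) ε_th = 4.25 × 10⁻⁵, (b) σ = -6.375 MPa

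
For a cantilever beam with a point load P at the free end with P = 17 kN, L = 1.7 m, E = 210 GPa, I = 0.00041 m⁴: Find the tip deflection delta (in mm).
Model: a cantilever beam with a point load P at the free end, so delta = (P·L^3) / (3·E·I).
Convert to SI units:
  P = 17 kN = 17000 N
  E = 210 GPa = 2.1 × 10¹¹ Pa
Substitute:
  delta = (17000 × 1.7^3) / (3 × (2.1 × 10¹¹) × 0.00041)
  delta = 0.0003233 m
Convert: delta = 0.0003233 m = 0.3233 mm
Final answer: delta = 0.3233 mm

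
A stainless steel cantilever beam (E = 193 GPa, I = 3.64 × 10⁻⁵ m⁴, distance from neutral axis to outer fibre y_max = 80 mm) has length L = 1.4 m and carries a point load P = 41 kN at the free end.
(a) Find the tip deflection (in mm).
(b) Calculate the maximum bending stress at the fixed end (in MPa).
(a) Tip deflection of a cantilever with an end point load: δ = P·L^3 / (3·E·I). Convert P = 41 kN = 41000 N, E = 193 GPa = 1.93 × 10¹¹ Pa.
  δ = (41000 × 1.4^3) / (3 × (1.93 × 10¹¹) × (3.64 × 10⁻⁵)) = 0.005338 m = 5.338 mm
(b) Maximum bending moment at the fixed end: M = P·L = 41000 × 1.4 = 57400 N·m. Convert y_max = 80 mm = 0.08 m.
  σ = M·y_max / I = (57400 × 0.08) / (3.64 × 10⁻⁵) = 1.262 × 10⁸ Pa = 126.2 MPa
Final answer: (a) δ = 5.338 mm, (b) σ = 126.2 MPa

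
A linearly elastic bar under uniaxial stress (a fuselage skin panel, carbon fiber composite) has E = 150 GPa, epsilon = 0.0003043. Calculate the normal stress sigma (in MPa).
Model: a linearly elastic bar under uniaxial stress, so sigma = E·epsilon.
Convert to SI units:
  E = 150 GPa = 1.5 × 10¹¹ Pa
Substitute:
  sigma = (1.5 × 10¹¹) × 0.0003043
  sigma = 4.564 × 10⁷ Pa
Convert: sigma = 4.564 × 10⁷ Pa = 45.64 MPa
Final answer: sigma = 45.64 MPa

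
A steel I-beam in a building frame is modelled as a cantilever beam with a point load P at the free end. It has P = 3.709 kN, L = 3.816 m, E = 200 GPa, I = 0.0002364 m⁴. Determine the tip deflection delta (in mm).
Model: a cantilever beam with a point load P at the free end, so delta = (P·L^3) / (3·E·I).
Convert to SI units:
  P = 3.709 kN = 3709 N
  E = 200 GPa = 2 × 10¹¹ Pa
Substitute:
  delta = (3709 × 3.816^3) / (3 × (2 × 10¹¹) × 0.0002364)
  delta = 0.001453 m
Convert: delta = 0.001453 m = 1.453 mm
Final answer: delta = 1.453 mm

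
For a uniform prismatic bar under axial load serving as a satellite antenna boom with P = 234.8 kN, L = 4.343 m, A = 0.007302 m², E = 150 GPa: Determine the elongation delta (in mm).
Model: a uniform prismatic bar under axial load, so delta = (P·L) / (A·E).
Convert to SI units:
  P = 234.8 kN = 234800 N
  E = 150 GPa = 1.5 × 10¹¹ Pa
Substitute:
  delta = (234800 × 4.343) / (0.007302 × (1.5 × 10¹¹))
  delta = 0.000931 m
Convert: delta = 0.000931 m = 0.931 mm
Final answer: delta = 0.931 mm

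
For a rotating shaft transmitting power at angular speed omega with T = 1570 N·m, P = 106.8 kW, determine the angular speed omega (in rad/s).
Model: a rotating shaft transmitting power at angular speed omega, so P = T·omega.
Solve for omega: omega = P / T.
Convert to SI units:
  P = 106.8 kW = 106800 W
Substitute:
  omega = 106800 / 1570
  omega = 68.03 rad/s
Final answer: omega = 68.03 rad/s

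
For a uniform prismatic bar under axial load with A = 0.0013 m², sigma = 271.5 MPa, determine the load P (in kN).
Model: a uniform prismatic bar under axial load, so sigma = P / A.
Solve for P: P = sigma·A.
Convert to SI units:
  sigma = 271.5 MPa = 2.715 × 10⁸ Pa
Substitute:
  P = (2.715 × 10⁸) × 0.0013
  P = 353000 N
Convert: P = 353000 N = 353 kN
Final answer: P = 353 kN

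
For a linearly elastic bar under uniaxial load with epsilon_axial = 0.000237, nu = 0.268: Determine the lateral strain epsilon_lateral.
Model: a linearly elastic bar under uniaxial load, so epsilon_lateral = -nu·epsilon_axial.
Substitute:
  epsilon_lateral = -(0.268 × 0.000237)
  epsilon_lateral = -6.352 × 10⁻⁵
Final answer: epsilon_lateral = -6.352 × 10⁻⁵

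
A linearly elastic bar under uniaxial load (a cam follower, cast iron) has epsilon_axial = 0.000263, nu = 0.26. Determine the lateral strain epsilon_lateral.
Model: a linearly elastic bar under uniaxial load, so epsilon_lateral = -nu·epsilon_axial.
Substitute:
  epsilon_lateral = -(0.26 × 0.000263)
  epsilon_lateral = -6.838 × 10⁻⁵
Final answer: epsilon_lateral = -6.838 × 10⁻⁵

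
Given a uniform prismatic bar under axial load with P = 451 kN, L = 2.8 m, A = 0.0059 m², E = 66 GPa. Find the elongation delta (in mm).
Model: a uniform prismatic bar under axial load, so delta = (P·L) / (A·E).
Convert to SI units:
  P = 451 kN = 451000 N
  E = 66 GPa = 6.6 × 10¹⁰ Pa
Substitute:
  delta = (451000 × 2.8) / (0.0059 × (6.6 × 10¹⁰))
  delta = 0.003243 m
Convert: delta = 0.003243 m = 3.243 mm
Final answer: delta = 3.243 mm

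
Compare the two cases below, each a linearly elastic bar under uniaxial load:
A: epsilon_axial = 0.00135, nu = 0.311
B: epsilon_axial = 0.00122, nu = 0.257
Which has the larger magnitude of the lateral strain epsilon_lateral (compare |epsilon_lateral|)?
Model: a linearly elastic bar under uniaxial load, so epsilon_lateral = -nu·epsilon_axial (SI units).
  A: epsilon_lateral = -(0.311 × 0.00135) = -0.0004199
  B: epsilon_lateral = -(0.257 × 0.00122) = -0.0003135
|epsilon_lateral|: A = 0.0004199, B = 0.0003135, so A is larger in magnitude.
Final answer: A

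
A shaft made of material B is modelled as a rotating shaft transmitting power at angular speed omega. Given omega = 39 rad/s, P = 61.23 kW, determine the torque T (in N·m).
Model: a rotating shaft transmitting power at angular speed omega, so P = T·omega.
Solve for T: T = P / omega.
Convert to SI units:
  P = 61.23 kW = 61230 W
Substitute:
  T = 61230 / 39
  T = 1570 N·m
Final answer: T = 1570 N·m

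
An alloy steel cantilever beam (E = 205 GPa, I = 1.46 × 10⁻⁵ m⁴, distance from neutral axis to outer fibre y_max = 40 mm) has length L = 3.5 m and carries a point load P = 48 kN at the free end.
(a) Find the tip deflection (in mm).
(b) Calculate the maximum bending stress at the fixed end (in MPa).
(a) Tip deflection of a cantilever with an end point load: δ = P·L^3 / (3·E·I). Convert P = 48 kN = 48000 N, E = 205 GPa = 2.05 × 10¹¹ Pa.
  δ = (48000 × 3.5^3) / (3 × (2.05 × 10¹¹) × (1.46 × 10⁻⁵)) = 0.2292 m = 229.2 mm
(b) Maximum bending moment at the fixed end: M = P·L = 48000 × 3.5 = 168000 N·m. Convert y_max = 40 mm = 0.04 m.
  σ = M·y_max / I = (168000 × 0.04) / (1.46 × 10⁻⁵) = 4.603 × 10⁸ Pa = 460.3 MPa
Final answer: (a) δ = 229.2 mm, (b) σ = 460.3 MPa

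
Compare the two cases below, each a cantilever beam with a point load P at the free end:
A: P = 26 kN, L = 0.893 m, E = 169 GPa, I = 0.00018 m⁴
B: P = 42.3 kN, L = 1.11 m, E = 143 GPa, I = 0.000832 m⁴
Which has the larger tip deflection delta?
Model: a cantilever beam with a point load P at the free end, so delta = (P·L^3) / (3·E·I) (SI units).
  A: delta = (26000 × 0.893^3) / (3 × (1.69 × 10¹¹) × 0.00018) = 0.0002029 m = 0.2029 mm
  B: delta = (42300 × 1.11^3) / (3 × (1.43 × 10¹¹) × 0.000832) = 0.0001621 m = 0.1621 mm
0.2029 mm > 0.1621 mm, so A is larger.
Final answer: A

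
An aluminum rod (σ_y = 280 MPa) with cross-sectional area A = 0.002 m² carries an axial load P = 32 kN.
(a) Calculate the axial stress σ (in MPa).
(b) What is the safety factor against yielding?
(a) Axial stress σ = P/A. Convert P = 32 kN = 32000 N.
  σ = 32000 / 0.002 = 1.6 × 10⁷ Pa = 16 MPa
(b) Safety factor SF = σ_y/σ = 280 / 16 = 17.5
Final answer: (a) σ = 16 MPa, (b) SF = 17.5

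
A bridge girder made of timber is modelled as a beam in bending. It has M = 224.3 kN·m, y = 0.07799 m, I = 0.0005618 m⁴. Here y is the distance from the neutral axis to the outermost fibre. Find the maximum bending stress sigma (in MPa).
Model: a beam in bending, so sigma = (M·y) / I.
Convert to SI units:
  M = 224.3 kN·m = 224300 N·m
Substitute:
  sigma = (224300 × 0.07799) / 0.0005618
  sigma = 3.114 × 10⁷ Pa
Convert: sigma = 3.114 × 10⁷ Pa = 31.14 MPa
Final answer: sigma = 31.14 MPa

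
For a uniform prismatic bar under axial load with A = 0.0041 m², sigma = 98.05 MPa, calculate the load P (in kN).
Model: a uniform prismatic bar under axial load, so sigma = P / A.
Solve for P: P = sigma·A.
Convert to SI units:
  sigma = 98.05 MPa = 9.805 × 10⁷ Pa
Substitute:
  P = (9.805 × 10⁷) × 0.0041
  P = 402000 N
Convert: P = 402000 N = 402 kN
Final answer: P = 402 kN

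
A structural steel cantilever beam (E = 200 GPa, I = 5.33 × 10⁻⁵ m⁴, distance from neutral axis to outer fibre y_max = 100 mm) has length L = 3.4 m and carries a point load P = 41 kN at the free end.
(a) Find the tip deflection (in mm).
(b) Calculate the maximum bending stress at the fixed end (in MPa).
(a) Tip deflection of a cantilever with an end point load: δ = P·L^3 / (3·E·I). Convert P = 41 kN = 41000 N, E = 200 GPa = 2 × 10¹¹ Pa.
  δ = (41000 × 3.4^3) / (3 × (2 × 10¹¹) × (5.33 × 10⁻⁵)) = 0.05039 m = 50.39 mm
(b) Maximum bending moment at the fixed end: M = P·L = 41000 × 3.4 = 139400 N·m. Convert y_max = 100 mm = 0.1 m.
  σ = M·y_max / I = (139400 × 0.1) / (5.33 × 10⁻⁵) = 2.615 × 10⁸ Pa = 261.5 MPa
Final answer: (a) δ = 50.39 mm, (b) σ = 261.5 MPa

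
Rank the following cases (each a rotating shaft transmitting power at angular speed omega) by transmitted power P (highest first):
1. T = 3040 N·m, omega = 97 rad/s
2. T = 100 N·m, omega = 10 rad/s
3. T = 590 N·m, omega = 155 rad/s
Model: a rotating shaft transmitting power at angular speed omega, so P = T·omega (SI units).
  Case 1: P = 3040 × 97 = 294900 W = 294.9 kW
  Case 2: P = 100 × 10 = 1000 W = 1 kW
  Case 3: P = 590 × 155 = 91450 W = 91.45 kW
Ordering: 294.9 kW (case 1) > 91.45 kW (case 3) > 1 kW (case 2)
Final answer: 1, 3, 2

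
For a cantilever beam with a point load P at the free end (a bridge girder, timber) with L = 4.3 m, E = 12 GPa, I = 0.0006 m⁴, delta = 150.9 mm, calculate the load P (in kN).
Model: a cantilever beam with a point load P at the free end, so delta = (P·L^3) / (3·E·I).
Solve for P: P = (3·delta·E·I) / L^3.
Convert to SI units:
  E = 12 GPa = 1.2 × 10¹⁰ Pa
  delta = 150.9 mm = 0.1509 m
Substitute:
  P = (3 × 0.1509 × (1.2 × 10¹⁰) × 0.0006) / 4.3^3
  P = 41000 N
Convert: P = 41000 N = 41 kN
Final answer: P = 41 kN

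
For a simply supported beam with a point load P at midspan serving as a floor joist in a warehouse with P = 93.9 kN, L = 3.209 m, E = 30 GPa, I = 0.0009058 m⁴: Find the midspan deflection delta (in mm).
Model: a simply supported beam with a point load P at midspan, so delta = (P·L^3) / (48·E·I).
Convert to SI units:
  P = 93.9 kN = 93900 N
  E = 30 GPa = 3 × 10¹⁰ Pa
Substitute:
  delta = (93900 × 3.209^3) / (48 × (3 × 10¹⁰) × 0.0009058)
  delta = 0.002379 m
Convert: delta = 0.002379 m = 2.379 mm
Final answer: delta = 2.379 mm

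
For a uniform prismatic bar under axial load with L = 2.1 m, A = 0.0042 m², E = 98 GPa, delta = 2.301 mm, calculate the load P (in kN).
Model: a uniform prismatic bar under axial load, so delta = (P·L) / (A·E).
Solve for P: P = (delta·A·E) / L.
Convert to SI units:
  E = 98 GPa = 9.8 × 10¹⁰ Pa
  delta = 2.301 mm = 0.002301 m
Substitute:
  P = (0.002301 × 0.0042 × (9.8 × 10¹⁰)) / 2.1
  P = 451000 N
Convert: P = 451000 N = 451 kN
Final answer: P = 451 kN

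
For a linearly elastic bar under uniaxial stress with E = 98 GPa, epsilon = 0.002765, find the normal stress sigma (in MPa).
Model: a linearly elastic bar under uniaxial stress, so epsilon = sigma / E.
Solve for sigma: sigma = epsilon·E.
Convert to SI units:
  E = 98 GPa = 9.8 × 10¹⁰ Pa
Substitute:
  sigma = 0.002765 × (9.8 × 10¹⁰)
  sigma = 2.71 × 10⁸ Pa
Convert: sigma = 2.71 × 10⁸ Pa = 271 MPa
Final answer: sigma = 271 MPa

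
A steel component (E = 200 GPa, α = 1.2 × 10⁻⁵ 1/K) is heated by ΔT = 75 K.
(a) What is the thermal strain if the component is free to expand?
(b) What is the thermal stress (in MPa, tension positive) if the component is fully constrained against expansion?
(a) Free thermal strain ε_th = α·ΔT = (1.2 × 10⁻⁵) × 75 = 0.0009
(b) Fully constrained, the expansion is suppressed, so σ = -E·α·ΔT. Convert E = 200 GPa = 2 × 10¹¹ Pa.
  σ = -(2 × 10¹¹) × (1.2 × 10⁻⁵) × 75 = -1.8 × 10⁸ Pa = -180 MPa (compressive)
Final answer: (a) ε_th = 0.0009, (b) σ = -180 MPa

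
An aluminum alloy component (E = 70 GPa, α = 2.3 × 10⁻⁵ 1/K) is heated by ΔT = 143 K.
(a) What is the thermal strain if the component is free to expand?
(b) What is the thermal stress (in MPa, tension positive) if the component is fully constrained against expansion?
(a) Free thermal strain ε_th = α·ΔT = (2.3 × 10⁻⁵) × 143 = 0.003289
(b) Fully constrained, the expansion is suppressed, so σ = -E·α·ΔT. Convert E = 70 GPa = 7 × 10¹⁰ Pa.
  σ = -(7 × 10¹⁰) × (2.3 × 10⁻⁵) × 143 = -2.302 × 10⁸ Pa = -230.2 MPa (compressive)
Final answer: (a) ε_th = 0.003289, (b) σ = -230.2 MPa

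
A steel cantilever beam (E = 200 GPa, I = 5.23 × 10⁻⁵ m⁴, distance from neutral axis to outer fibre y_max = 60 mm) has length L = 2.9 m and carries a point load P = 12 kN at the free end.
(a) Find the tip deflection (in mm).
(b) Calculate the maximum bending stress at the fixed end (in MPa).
(a) Tip deflection of a cantilever with an end point load: δ = P·L^3 / (3·E·I). Convert P = 12 kN = 12000 N, E = 200 GPa = 2 × 10¹¹ Pa.
  δ = (12000 × 2.9^3) / (3 × (2 × 10¹¹) × (5.23 × 10⁻⁵)) = 0.009327 m = 9.327 mm
(b) Maximum bending moment at the fixed end: M = P·L = 12000 × 2.9 = 34800 N·m. Convert y_max = 60 mm = 0.06 m.
  σ = M·y_max / I = (34800 × 0.06) / (5.23 × 10⁻⁵) = 3.992 × 10⁷ Pa = 39.92 MPa
Final answer: (a) δ = 9.327 mm, (b) σ = 39.92 MPa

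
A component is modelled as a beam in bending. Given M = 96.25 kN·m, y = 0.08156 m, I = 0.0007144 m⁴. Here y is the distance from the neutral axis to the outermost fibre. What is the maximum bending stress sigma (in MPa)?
Model: a beam in bending, so sigma = (M·y) / I.
Convert to SI units:
  M = 96.25 kN·m = 96250 N·m
Substitute:
  sigma = (96250 × 0.08156) / 0.0007144
  sigma = 1.099 × 10⁷ Pa
Convert: sigma = 1.099 × 10⁷ Pa = 10.99 MPa
Final answer: sigma = 10.99 MPa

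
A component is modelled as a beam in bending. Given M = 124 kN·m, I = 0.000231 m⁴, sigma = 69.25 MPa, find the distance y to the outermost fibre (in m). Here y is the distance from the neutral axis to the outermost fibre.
Model: a beam in bending, so sigma = (M·y) / I.
Solve for y: y = (sigma·I) / M.
Convert to SI units:
  M = 124 kN·m = 124000 N·m
  sigma = 69.25 MPa = 6.925 × 10⁷ Pa
Substitute:
  y = ((6.925 × 10⁷) × 0.000231) / 124000
  y = 0.129 m
Final answer: y = 0.129 m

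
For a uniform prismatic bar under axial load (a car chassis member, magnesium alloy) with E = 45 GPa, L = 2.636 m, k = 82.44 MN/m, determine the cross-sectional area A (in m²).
Model: a uniform prismatic bar under axial load, so k = (A·E) / L.
Solve for A: A = (k·L) / E.
Convert to SI units:
  E = 45 GPa = 4.5 × 10¹⁰ Pa
  k = 82.44 MN/m = 8.244 × 10⁷ N/m
Substitute:
  A = ((8.244 × 10⁷) × 2.636) / (4.5 × 10¹⁰)
  A = 0.004829 m²
Final answer: A = 0.004829 m²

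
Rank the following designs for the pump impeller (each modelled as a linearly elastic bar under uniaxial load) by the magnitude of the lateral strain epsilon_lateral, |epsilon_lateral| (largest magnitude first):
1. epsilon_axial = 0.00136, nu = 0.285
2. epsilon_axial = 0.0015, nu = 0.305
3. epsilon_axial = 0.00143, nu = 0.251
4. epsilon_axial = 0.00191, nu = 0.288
Model: a linearly elastic bar under uniaxial load, so epsilon_lateral = -nu·epsilon_axial (SI units).
  Case 1: epsilon_lateral = -(0.285 × 0.00136) = -0.0003876
  Case 2: epsilon_lateral = -(0.305 × 0.0015) = -0.0004575
  Case 3: epsilon_lateral = -(0.251 × 0.00143) = -0.0003589
  Case 4: epsilon_lateral = -(0.288 × 0.00191) = -0.0005501
Ordering by |epsilon_lateral|: 0.0005501 (case 4) > 0.0004575 (case 2) > 0.0003876 (case 1) > 0.0003589 (case 3)
Final answer: 4, 2, 1, 3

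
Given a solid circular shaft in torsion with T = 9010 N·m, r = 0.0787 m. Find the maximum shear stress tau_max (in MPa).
Model: a solid circular shaft in torsion, so tau_max = (2·T) / (π·r^3).
Substitute:
  tau_max = (2 × 9010) / (π × 0.0787^3)
  tau_max = 1.177 × 10⁷ Pa
Convert: tau_max = 1.177 × 10⁷ Pa = 11.77 MPa
Final answer: tau_max = 11.77 MPa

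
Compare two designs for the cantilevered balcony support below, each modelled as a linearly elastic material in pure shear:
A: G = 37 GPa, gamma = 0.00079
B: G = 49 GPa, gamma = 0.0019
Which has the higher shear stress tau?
Model: a linearly elastic material in pure shear, so tau = G·gamma (SI units).
  A: tau = (3.7 × 10¹⁰) × 0.00079 = 2.923 × 10⁷ Pa = 29.23 MPa
  B: tau = (4.9 × 10¹⁰) × 0.0019 = 9.31 × 10⁷ Pa = 93.1 MPa
93.1 MPa > 29.23 MPa, so B is larger.
Final answer: B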